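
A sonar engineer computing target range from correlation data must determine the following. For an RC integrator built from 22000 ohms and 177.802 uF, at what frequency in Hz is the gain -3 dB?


Cutoff frequency of a first-order RC filter:
fc = 1 / (2 * pi * R * C)
C = 177.802 uF = 0.000177802 F
fc = 1 / (2 * pi * 22000 * 0.000177802)
   = 1 / 24.577584107717
   = 0.040687 Hz

0.040687 Hz


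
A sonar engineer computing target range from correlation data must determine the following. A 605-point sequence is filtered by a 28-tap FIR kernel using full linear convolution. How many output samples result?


Linear convolution output length:
L = N + M - 1
  = 605 + 28 - 1
  = 632 samples

632


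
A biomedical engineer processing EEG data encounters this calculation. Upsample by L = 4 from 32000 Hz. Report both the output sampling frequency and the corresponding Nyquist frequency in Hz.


Step 1 — output sample rate after interpolation by L:
fs_out = L * fs_in = 4 * 32000 = 128000 Hz

Step 2 — Nyquist frequency of the output stream:
f_Nyq = fs_out / 2 = 128000 / 2 = 64000.0 Hz

fs_out = 128000 Hz; f_Nyquist = 64000.0 Hz


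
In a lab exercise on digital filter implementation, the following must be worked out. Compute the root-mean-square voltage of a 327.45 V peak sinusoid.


RMS voltage for a sinusoidal waveform:
V_rms = V_peak / sqrt(2)
      = 327.45 / 1.414214
      = 231.542 V

231.542 V


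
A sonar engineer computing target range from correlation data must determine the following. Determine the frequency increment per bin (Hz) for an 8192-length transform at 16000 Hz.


DFT frequency resolution:
df = fs / N
   = 16000 / 8192
   = 1.9531 Hz

1.9531 Hz


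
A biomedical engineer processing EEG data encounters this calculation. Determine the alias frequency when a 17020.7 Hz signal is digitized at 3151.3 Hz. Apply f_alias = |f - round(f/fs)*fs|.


Compute the nearest integer multiple of fs to the signal:
n = round(17020.7 / 3151.3) = 5
f_alias = |17020.7 - 5 * 3151.3|
        = |17020.7 - 15756.5|
        = 1264.2 Hz

1264.2


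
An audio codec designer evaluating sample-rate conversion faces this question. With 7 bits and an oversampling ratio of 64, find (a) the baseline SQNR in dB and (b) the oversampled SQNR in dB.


Step 1 — baseline SQNR at Nyquist:
SQNR_base = 6.02*N + 1.76
          = 6.02*7 + 1.76
          = 43.9 dB

Step 2 — oversampling processing gain:
G = 10*log10(OSR) = 10*log10(64) = 18.06 dB

Step 3 — total:
SQNR_total = 43.9 + 18.06 = 61.96 dB

Base SQNR = 43.9 dB; oversampled SQNR = 61.96 dB


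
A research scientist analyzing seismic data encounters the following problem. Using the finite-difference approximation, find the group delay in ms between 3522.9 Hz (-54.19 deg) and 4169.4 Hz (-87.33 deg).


Group delay from phase difference:
tau = -d(phi)/d(omega)
d(phi) = -33.14 deg = -0.578402 rad
d(omega) = 2*pi*(4169.4 - 3522.9) = 4062.0793 rad/s
tau = -(-0.578402) / 4062.0793
    = 0.1424 ms

0.1424 ms


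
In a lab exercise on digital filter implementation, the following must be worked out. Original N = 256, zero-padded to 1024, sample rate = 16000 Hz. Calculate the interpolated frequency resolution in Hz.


Frequency resolution after zero-padding:
N_padded = 256 * 4 = 1024
df = fs / N_padded
   = 16000 / 1024
   = 15.625 Hz

15.625 Hz


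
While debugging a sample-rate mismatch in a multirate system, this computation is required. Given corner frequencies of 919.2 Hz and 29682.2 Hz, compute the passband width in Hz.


Bandwidth is the difference of -3dB frequencies:
BW = f_high - f_low
   = 29682.2 - 919.2
   = 28763.0 Hz

28763.0 Hz


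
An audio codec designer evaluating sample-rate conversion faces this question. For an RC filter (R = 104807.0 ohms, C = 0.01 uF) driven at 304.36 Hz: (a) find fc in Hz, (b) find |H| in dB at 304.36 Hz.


Step 1 — cutoff frequency:
fc = 1 / (2*pi*R*C)
C = 0.01 uF = 1e-08 F
fc = 1 / (2*pi*104807.0*1e-08)
   = 151.855 Hz

Step 2 — magnitude at f = 304.36 Hz:
|H(f)| = 1 / sqrt(1 + (f/fc)^2)
f/fc = 304.36 / 151.855 = 2.00428
|H| = 1 / sqrt(1 + 4.017138) = 0.4464491
|H|_dB = 20*log10(0.4464491) = -7.0 dB

fc = 151.855 Hz; |H(304.36 Hz)| = -7.0 dB


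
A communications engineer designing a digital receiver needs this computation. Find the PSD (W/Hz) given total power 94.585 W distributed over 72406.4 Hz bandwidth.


Power spectral density:
PSD = P / BW
    = 94.585 / 72406.4
    = 0.00130631 W/Hz

0.00130631 W/Hz


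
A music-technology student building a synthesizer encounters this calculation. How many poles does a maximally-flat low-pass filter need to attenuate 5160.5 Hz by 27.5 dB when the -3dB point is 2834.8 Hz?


Butterworth filter order formula:
n = log10(10^(A/10) - 1) / (2 * log10(f_stop/f_pass))
10^(27.5/10) - 1 = 561.3413
f_stop/f_pass = 5160.5 / 2834.8 = 1.8204
n = 5.2835 -> ceil = 6

6


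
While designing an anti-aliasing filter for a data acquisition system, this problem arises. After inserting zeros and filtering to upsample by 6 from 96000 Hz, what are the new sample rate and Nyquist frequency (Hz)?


Step 1 — output sample rate after interpolation by L:
fs_out = L * fs_in = 6 * 96000 = 576000 Hz

Step 2 — Nyquist frequency of the output stream:
f_Nyq = fs_out / 2 = 576000 / 2 = 288000.0 Hz

fs_out = 576000 Hz; f_Nyquist = 288000.0 Hz


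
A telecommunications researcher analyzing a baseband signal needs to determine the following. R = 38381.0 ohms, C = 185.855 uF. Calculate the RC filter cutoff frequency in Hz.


Cutoff frequency of a first-order RC filter:
fc = 1 / (2 * pi * R * C)
C = 185.855 uF = 0.000185855 F
fc = 1 / (2 * pi * 38381.0 * 0.000185855)
   = 1 / 44.819850495509
   = 0.022312 Hz

0.022312 Hz


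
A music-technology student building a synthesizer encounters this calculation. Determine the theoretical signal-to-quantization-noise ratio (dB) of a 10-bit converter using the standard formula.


Theoretical SNR for a full-scale sinusoid:
SNR = 6.02 * N + 1.76
    = 6.02 * 10 + 1.76
    = 60.2 + 1.76
    = 61.96 dB

61.96 dB


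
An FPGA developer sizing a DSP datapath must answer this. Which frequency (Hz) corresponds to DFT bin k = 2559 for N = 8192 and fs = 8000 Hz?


Frequency of DFT bin k:
f_k = k * fs / N
    = 2559 * 8000 / 8192
    = 20472000 / 8192
    = 2499.023 Hz

2499.023 Hz


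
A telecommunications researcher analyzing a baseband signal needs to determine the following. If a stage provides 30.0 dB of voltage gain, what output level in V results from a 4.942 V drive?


Output voltage from dB gain:
V_out = V_in * 10^(gain_dB / 20)
      = 4.942 * 10^(30.0 / 20)
      = 4.942 * 31.622777
      = 156.2798 V

156.2798 V


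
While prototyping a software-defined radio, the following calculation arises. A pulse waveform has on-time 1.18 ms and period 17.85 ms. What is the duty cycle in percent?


Duty cycle as a percentage:
DC = (t_on / T) * 100
   = (1.18 / 17.85) * 100
   = 0.066106 * 100
   = 6.61 %

6.61 %


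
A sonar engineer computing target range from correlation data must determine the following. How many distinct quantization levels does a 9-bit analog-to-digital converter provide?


Number of quantization levels = 2^N
= 2^9
= 512

512


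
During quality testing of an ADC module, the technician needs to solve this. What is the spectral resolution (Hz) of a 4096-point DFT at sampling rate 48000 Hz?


DFT frequency resolution:
df = fs / N
   = 48000 / 4096
   = 11.7188 Hz

11.7188 Hz


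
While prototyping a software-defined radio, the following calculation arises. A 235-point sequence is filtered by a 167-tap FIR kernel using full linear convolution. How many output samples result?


Linear convolution output length:
L = N + M - 1
  = 235 + 167 - 1
  = 401 samples

401


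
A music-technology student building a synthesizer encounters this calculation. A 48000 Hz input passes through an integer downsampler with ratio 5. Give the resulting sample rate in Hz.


Decimation reduces the sample rate:
fs_out = fs_in / M
       = 48000 / 5
       = 9600.0 Hz

9600.0 Hz


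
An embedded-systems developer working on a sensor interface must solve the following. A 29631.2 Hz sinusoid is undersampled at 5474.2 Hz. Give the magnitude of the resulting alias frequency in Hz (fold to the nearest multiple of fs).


Compute the nearest integer multiple of fs to the signal:
n = round(29631.2 / 5474.2) = 5
f_alias = |29631.2 - 5 * 5474.2|
        = |29631.2 - 27371.0|
        = 2260.2 Hz

2260.2


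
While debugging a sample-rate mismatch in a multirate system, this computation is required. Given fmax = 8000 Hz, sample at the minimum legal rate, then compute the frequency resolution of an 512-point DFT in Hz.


Step 1 — Nyquist sampling rate:
fs = 2 * fmax = 2 * 8000 = 16000 Hz

Step 2 — DFT bin spacing:
df = fs / N = 16000 / 512 = 31.25 Hz

31.25 Hz


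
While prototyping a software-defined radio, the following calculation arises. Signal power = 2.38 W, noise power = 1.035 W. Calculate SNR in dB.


SNR in decibels:
SNR = 10 * log10(Ps / Pn)
    = 10 * log10(2.38 / 1.035)
    = 10 * log10(2.2995)
    = 10 * 0.3616
    = 3.62 dB

3.62 dB


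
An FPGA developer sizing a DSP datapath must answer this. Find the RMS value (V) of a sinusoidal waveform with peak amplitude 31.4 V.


RMS voltage for a sinusoidal waveform:
V_rms = V_peak / sqrt(2)
      = 31.4 / 1.414214
      = 22.203 V

22.203 V


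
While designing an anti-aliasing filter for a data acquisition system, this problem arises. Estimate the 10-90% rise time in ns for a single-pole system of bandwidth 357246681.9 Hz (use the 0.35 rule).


Rise time from bandwidth relationship:
tr = 0.35 / BW
   = 0.35 / 357246681.9
   = 9.797151877e-10 s
   = 0.9797 ns

0.9797 ns


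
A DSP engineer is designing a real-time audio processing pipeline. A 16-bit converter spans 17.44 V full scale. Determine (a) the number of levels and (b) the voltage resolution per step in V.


Step 1 — number of quantization levels:
L = 2^N = 2^16 = 65536

Step 2 — LSB step size:
delta = Vfs / L
      = 17.44 / 65536
      = 0.00026611 V

Levels = 65536; step size = 0.00026611 V


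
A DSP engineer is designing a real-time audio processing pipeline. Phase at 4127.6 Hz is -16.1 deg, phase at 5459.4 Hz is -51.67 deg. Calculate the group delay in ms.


Group delay from phase difference:
tau = -d(phi)/d(omega)
d(phi) = -35.57 deg = -0.620814 rad
d(omega) = 2*pi*(5459.4 - 4127.6) = 8367.9462 rad/s
tau = -(-0.620814) / 8367.9462
    = 0.0742 ms

0.0742 ms


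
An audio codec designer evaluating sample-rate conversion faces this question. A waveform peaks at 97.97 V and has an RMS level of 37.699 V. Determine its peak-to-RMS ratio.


Crest factor is the ratio of peak to RMS:
CF = V_peak / V_rms
   = 97.97 / 37.699
   = 2.5987

2.5987


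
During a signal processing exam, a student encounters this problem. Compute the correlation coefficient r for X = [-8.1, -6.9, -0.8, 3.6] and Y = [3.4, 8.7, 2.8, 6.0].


Pearson correlation coefficient (population):
r = cov(X,Y) / (std(X) * std(Y))
Mean X = -3.05, Mean Y = 5.225
Cov(X,Y) = -1.11625
Std(X) = 4.733128, Std(Y) = 2.339204
r = -0.1008

-0.1008


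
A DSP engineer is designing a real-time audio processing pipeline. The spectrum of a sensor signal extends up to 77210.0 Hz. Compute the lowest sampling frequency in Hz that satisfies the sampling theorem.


The Nyquist rate is twice the maximum frequency component.
fs_min = 2 * fmax
      = 2 * 77210.0
      = 154420.0 Hz

154420.0


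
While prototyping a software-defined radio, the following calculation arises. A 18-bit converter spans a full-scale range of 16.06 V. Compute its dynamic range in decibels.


Dynamic range from full-scale to LSB:
V_min = V_max / 2^bits = 16.06 / 2^18
DR = 20 * log10(V_max / V_min)
   = 20 * log10(2^18)
   = 20 * 18 * log10(2)
   = 108.37 dB

108.37 dB


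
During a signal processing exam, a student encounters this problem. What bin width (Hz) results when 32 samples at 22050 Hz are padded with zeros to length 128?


Frequency resolution after zero-padding:
N_padded = 32 * 4 = 128
df = fs / N_padded
   = 22050 / 128
   = 172.2656 Hz

172.2656 Hz


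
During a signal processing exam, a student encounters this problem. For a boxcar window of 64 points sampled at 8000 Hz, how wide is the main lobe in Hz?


Main lobe width for a rectangular window:
Width = 2 * fs / N
      = 2 * 8000 / 64
      = 16000 / 64
      = 250.0 Hz

250.0 Hz


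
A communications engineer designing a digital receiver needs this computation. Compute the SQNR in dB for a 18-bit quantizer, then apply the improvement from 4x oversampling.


Step 1 — baseline SQNR at Nyquist:
SQNR_base = 6.02*N + 1.76
          = 6.02*18 + 1.76
          = 110.12 dB

Step 2 — oversampling processing gain:
G = 10*log10(OSR) = 10*log10(4) = 6.02 dB

Step 3 — total:
SQNR_total = 110.12 + 6.02 = 116.14 dB

Base SQNR = 110.12 dB; oversampled SQNR = 116.14 dB


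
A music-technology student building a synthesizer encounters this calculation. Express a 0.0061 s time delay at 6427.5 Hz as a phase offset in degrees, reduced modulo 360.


Phase shift from frequency and time delay:
phi = 360 * f * t_delay
    = 360 * 6427.5 * 0.0061
    = 14114.79 degrees
    mod 360 = 74.79 degrees

74.79 degrees


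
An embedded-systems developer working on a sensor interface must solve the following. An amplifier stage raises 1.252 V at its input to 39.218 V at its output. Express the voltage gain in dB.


Voltage gain in dB:
G = 20 * log10(Vout / Vin)
  = 20 * log10(39.218 / 1.252)
  = 20 * log10(31.324281)
  = 20 * 1.495881
  = 29.92 dB

29.92 dB


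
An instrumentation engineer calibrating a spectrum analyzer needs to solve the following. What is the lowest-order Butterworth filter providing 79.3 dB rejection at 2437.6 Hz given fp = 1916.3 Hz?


Butterworth filter order formula:
n = log10(10^(A/10) - 1) / (2 * log10(f_stop/f_pass))
10^(79.3/10) - 1 = 85113802.8202
f_stop/f_pass = 2437.6 / 1916.3 = 1.272
n = 37.943 -> ceil = 38

38


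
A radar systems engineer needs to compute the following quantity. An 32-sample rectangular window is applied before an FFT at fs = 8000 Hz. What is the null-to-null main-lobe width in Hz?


Main lobe width for a rectangular window:
Width = 2 * fs / N
      = 2 * 8000 / 32
      = 16000 / 32
      = 500.0 Hz

500.0 Hz


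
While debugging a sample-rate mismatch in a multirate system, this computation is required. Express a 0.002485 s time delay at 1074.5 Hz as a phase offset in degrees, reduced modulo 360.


Phase shift from frequency and time delay:
phi = 360 * f * t_delay
    = 360 * 1074.5 * 0.002485
    = 961.25 degrees
    mod 360 = 241.25 degrees

241.25 degrees


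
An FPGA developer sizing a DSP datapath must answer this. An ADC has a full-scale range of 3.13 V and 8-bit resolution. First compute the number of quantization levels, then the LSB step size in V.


Step 1 — number of quantization levels:
L = 2^N = 2^8 = 256

Step 2 — LSB step size:
delta = Vfs / L
      = 3.13 / 256
      = 0.01222656 V

Levels = 256; step size = 0.01222656 V


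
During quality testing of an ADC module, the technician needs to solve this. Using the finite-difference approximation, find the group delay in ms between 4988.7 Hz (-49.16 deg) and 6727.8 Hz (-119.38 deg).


Group delay from phase difference:
tau = -d(phi)/d(omega)
d(phi) = -70.22 deg = -1.22557 rad
d(omega) = 2*pi*(6727.8 - 4988.7) = 10927.0876 rad/s
tau = -(-1.22557) / 10927.0876
    = 0.1122 ms

0.1122 ms


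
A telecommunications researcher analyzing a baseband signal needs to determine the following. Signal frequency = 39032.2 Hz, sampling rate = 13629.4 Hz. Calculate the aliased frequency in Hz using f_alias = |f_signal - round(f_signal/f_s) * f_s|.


Compute the nearest integer multiple of fs to the signal:
n = round(39032.2 / 13629.4) = 3
f_alias = |39032.2 - 3 * 13629.4|
        = |39032.2 - 40888.2|
        = 1856.0 Hz

1856.0


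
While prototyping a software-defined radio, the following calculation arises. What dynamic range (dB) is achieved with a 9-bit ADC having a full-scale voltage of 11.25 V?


Dynamic range from full-scale to LSB:
V_min = V_max / 2^bits = 11.25 / 2^9
DR = 20 * log10(V_max / V_min)
   = 20 * log10(2^9)
   = 20 * 9 * log10(2)
   = 54.19 dB

54.19 dB


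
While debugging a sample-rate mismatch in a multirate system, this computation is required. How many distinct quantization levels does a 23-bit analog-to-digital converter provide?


Number of quantization levels = 2^N
= 2^23
= 8388608

8388608


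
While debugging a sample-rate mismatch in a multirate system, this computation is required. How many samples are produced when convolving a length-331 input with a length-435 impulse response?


Linear convolution output length:
L = N + M - 1
  = 331 + 435 - 1
  = 765 samples

765


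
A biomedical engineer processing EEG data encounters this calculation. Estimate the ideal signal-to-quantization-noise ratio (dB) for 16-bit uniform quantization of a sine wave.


Theoretical SNR for a full-scale sinusoid:
SNR = 6.02 * N + 1.76
    = 6.02 * 16 + 1.76
    = 96.32 + 1.76
    = 98.08 dB

98.08 dB


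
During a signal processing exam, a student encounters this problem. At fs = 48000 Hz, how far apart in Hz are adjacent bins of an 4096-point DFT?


DFT frequency resolution:
df = fs / N
   = 48000 / 4096
   = 11.7188 Hz

11.7188 Hz


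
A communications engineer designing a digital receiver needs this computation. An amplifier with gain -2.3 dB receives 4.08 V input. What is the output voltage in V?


Output voltage from dB gain:
V_out = V_in * 10^(gain_dB / 20)
      = 4.08 * 10^(-2.3 / 20)
      = 4.08 * 0.767361
      = 3.1308 V

3.1308 V


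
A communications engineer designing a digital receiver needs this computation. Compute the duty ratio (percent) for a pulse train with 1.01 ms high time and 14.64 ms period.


Duty cycle as a percentage:
DC = (t_on / T) * 100
   = (1.01 / 14.64) * 100
   = 0.068989 * 100
   = 6.9 %

6.9 %


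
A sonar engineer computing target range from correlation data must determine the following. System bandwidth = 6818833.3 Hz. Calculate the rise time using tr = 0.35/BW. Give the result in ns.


Rise time from bandwidth relationship:
tr = 0.35 / BW
   = 0.35 / 6818833.3
   = 5.132842887e-08 s
   = 51.3284 ns

51.3284 ns


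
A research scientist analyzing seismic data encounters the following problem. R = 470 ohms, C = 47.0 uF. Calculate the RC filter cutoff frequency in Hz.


Cutoff frequency of a first-order RC filter:
fc = 1 / (2 * pi * R * C)
C = 47.0 uF = 4.7e-05 F
fc = 1 / (2 * pi * 470 * 4.7e-05)
   = 1 / 0.1387955634356
   = 7.204841 Hz

7.204841 Hz


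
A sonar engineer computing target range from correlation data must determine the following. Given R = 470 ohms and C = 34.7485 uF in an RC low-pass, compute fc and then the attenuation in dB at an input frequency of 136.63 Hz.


Step 1 — cutoff frequency:
fc = 1 / (2*pi*R*C)
C = 34.7485 uF = 3.47485e-05 F
fc = 1 / (2*pi*470*3.47485e-05)
   = 9.7451 Hz

Step 2 — magnitude at f = 136.63 Hz:
|H(f)| = 1 / sqrt(1 + (f/fc)^2)
f/fc = 136.63 / 9.7451 = 14.020379
|H| = 1 / sqrt(1 + 196.571027) = 0.071144
|H|_dB = 20*log10(0.071144) = -22.96 dB

fc = 9.7451 Hz; |H(136.63 Hz)| = -22.96 dB


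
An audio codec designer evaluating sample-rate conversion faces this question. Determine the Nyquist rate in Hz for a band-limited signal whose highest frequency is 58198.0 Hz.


The Nyquist rate is twice the maximum frequency component.
fs_min = 2 * fmax
      = 2 * 58198.0
      = 116396.0 Hz

116396.0


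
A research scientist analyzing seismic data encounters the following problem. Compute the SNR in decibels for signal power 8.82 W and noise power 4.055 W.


SNR in decibels:
SNR = 10 * log10(Ps / Pn)
    = 10 * log10(8.82 / 4.055)
    = 10 * log10(2.1751)
    = 10 * 0.3375
    = 3.37 dB

3.37 dB


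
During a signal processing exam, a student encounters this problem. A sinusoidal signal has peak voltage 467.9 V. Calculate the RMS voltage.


RMS voltage for a sinusoidal waveform:
V_rms = V_peak / sqrt(2)
      = 467.9 / 1.414214
      = 330.855 V

330.855 V


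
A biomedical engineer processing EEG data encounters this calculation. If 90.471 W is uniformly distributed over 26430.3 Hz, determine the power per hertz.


Power spectral density:
PSD = P / BW
    = 90.471 / 26430.3
    = 0.003423 W/Hz

0.003423 W/Hz


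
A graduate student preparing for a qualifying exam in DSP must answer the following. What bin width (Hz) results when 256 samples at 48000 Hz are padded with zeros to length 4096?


Frequency resolution after zero-padding:
N_padded = 256 * 16 = 4096
df = fs / N_padded
   = 48000 / 4096
   = 11.7188 Hz

11.7188 Hz


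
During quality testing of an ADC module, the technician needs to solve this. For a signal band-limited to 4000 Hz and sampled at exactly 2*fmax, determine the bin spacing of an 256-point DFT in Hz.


Step 1 — Nyquist sampling rate:
fs = 2 * fmax = 2 * 4000 = 8000 Hz

Step 2 — DFT bin spacing:
df = fs / N = 8000 / 256 = 31.25 Hz

31.25 Hz


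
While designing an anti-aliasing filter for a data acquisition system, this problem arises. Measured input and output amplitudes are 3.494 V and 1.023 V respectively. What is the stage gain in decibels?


Voltage gain in dB:
G = 20 * log10(Vout / Vin)
  = 20 * log10(1.023 / 3.494)
  = 20 * log10(0.292788)
  = 20 * -0.533447
  = -10.67 dB

-10.67 dB


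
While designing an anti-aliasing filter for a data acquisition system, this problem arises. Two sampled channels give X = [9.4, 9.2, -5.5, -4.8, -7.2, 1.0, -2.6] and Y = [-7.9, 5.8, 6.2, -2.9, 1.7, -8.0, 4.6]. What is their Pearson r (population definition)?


Pearson correlation coefficient (population):
r = cov(X,Y) / (std(X) * std(Y))
Mean X = -0.0714, Mean Y = -0.0714
Cov(X,Y) = -10.473673
Std(X) = 6.390331, Std(Y) = 5.743497
r = -0.2854

-0.2854


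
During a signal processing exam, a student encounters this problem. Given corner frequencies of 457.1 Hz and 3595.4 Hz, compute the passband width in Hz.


Bandwidth is the difference of -3dB frequencies:
BW = f_high - f_low
   = 3595.4 - 457.1
   = 3138.3 Hz

3138.3 Hz


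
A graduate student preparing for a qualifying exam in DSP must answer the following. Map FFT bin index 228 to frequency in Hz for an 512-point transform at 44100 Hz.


Frequency of DFT bin k:
f_k = k * fs / N
    = 228 * 44100 / 512
    = 10054800 / 512
    = 19638.281 Hz

19638.281 Hz


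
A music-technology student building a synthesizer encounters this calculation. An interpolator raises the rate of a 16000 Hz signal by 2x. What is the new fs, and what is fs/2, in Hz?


Step 1 — output sample rate after interpolation by L:
fs_out = L * fs_in = 2 * 16000 = 32000 Hz

Step 2 — Nyquist frequency of the output stream:
f_Nyq = fs_out / 2 = 32000 / 2 = 16000.0 Hz

fs_out = 32000 Hz; f_Nyquist = 16000.0 Hz


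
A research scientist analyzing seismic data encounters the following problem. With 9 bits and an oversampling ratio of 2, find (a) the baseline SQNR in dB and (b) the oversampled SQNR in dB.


Step 1 — baseline SQNR at Nyquist:
SQNR_base = 6.02*N + 1.76
          = 6.02*9 + 1.76
          = 55.94 dB

Step 2 — oversampling processing gain:
G = 10*log10(OSR) = 10*log10(2) = 3.01 dB

Step 3 — total:
SQNR_total = 55.94 + 3.01 = 58.95 dB

Base SQNR = 55.94 dB; oversampled SQNR = 58.95 dB


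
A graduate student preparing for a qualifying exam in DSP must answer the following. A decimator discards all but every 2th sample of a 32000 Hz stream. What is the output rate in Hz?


Decimation reduces the sample rate:
fs_out = fs_in / M
       = 32000 / 2
       = 16000.0 Hz

16000.0 Hz


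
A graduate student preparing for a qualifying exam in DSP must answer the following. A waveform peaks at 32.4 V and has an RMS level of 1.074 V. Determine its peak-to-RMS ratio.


Crest factor is the ratio of peak to RMS:
CF = V_peak / V_rms
   = 32.4 / 1.074
   = 30.1676

30.1676


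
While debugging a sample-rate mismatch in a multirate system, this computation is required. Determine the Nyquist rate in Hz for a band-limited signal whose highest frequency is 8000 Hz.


The Nyquist rate is twice the maximum frequency component.
fs_min = 2 * fmax
      = 2 * 8000
      = 16000 Hz

16000


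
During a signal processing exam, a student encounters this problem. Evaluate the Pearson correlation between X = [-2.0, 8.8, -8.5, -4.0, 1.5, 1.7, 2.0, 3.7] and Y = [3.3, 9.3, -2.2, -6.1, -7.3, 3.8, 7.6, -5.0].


Pearson correlation coefficient (population):
r = cov(X,Y) / (std(X) * std(Y))
Mean X = 0.4, Mean Y = 0.425
Cov(X,Y) = 13.64875
Std(X) = 4.889274, Std(Y) = 6.004946
r = 0.4649

0.4649


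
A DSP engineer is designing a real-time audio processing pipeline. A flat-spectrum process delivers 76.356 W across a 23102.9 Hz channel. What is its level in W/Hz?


Power spectral density:
PSD = P / BW
    = 76.356 / 23102.9
    = 0.00330504 W/Hz

0.00330504 W/Hz


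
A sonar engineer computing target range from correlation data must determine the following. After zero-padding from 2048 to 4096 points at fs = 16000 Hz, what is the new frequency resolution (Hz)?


Frequency resolution after zero-padding:
N_padded = 2048 * 2 = 4096
df = fs / N_padded
   = 16000 / 4096
   = 3.9062 Hz

3.9062 Hz


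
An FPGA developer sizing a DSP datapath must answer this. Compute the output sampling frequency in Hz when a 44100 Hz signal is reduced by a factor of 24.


Decimation reduces the sample rate:
fs_out = fs_in / M
       = 44100 / 24
       = 1837.5 Hz

1837.5 Hz


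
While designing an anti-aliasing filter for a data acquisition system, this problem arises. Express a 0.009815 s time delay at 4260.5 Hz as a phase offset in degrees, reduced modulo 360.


Phase shift from frequency and time delay:
phi = 360 * f * t_delay
    = 360 * 4260.5 * 0.009815
    = 15054.05 degrees
    mod 360 = 294.05 degrees

294.05 degrees


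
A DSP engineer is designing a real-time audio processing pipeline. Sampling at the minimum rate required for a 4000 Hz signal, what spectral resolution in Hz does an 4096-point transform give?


Step 1 — Nyquist sampling rate:
fs = 2 * fmax = 2 * 4000 = 8000 Hz

Step 2 — DFT bin spacing:
df = fs / N = 8000 / 4096 = 1.9531 Hz

1.9531 Hz


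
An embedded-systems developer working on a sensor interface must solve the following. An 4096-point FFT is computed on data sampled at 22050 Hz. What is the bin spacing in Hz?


DFT frequency resolution:
df = fs / N
   = 22050 / 4096
   = 5.3833 Hz

5.3833 Hz


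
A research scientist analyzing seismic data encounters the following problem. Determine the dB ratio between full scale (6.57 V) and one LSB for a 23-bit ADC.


Dynamic range from full-scale to LSB:
V_min = V_max / 2^bits = 6.57 / 2^23
DR = 20 * log10(V_max / V_min)
   = 20 * log10(2^23)
   = 20 * 23 * log10(2)
   = 138.47 dB

138.47 dB


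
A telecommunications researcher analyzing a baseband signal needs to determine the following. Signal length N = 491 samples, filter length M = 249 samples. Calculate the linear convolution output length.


Linear convolution output length:
L = N + M - 1
  = 491 + 249 - 1
  = 739 samples

739


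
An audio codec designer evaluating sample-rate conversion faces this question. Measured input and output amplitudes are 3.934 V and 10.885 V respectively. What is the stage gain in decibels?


Voltage gain in dB:
G = 20 * log10(Vout / Vin)
  = 20 * log10(10.885 / 3.934)
  = 20 * log10(2.766904)
  = 20 * 0.441994
  = 8.84 dB

8.84 dB


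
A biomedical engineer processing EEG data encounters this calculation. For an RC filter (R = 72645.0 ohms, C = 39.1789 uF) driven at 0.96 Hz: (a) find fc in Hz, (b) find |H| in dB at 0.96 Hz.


Step 1 — cutoff frequency:
fc = 1 / (2*pi*R*C)
C = 39.1789 uF = 3.91789e-05 F
fc = 1 / (2*pi*72645.0*3.91789e-05)
   = 0.0559194 Hz

Step 2 — magnitude at f = 0.96 Hz:
|H(f)| = 1 / sqrt(1 + (f/fc)^2)
f/fc = 0.96 / 0.0559194 = 17.167566
|H| = 1 / sqrt(1 + 294.725322) = 0.0581508
|H|_dB = 20*log10(0.0581508) = -24.71 dB

fc = 0.0559194 Hz; |H(0.96 Hz)| = -24.71 dB


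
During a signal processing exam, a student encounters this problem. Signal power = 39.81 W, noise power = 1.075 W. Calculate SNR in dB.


SNR in decibels:
SNR = 10 * log10(Ps / Pn)
    = 10 * log10(39.81 / 1.075)
    = 10 * log10(37.0326)
    = 10 * 1.5686
    = 15.69 dB

15.69 dB


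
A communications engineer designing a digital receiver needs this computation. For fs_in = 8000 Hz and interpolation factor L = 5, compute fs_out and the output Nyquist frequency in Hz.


Step 1 — output sample rate after interpolation by L:
fs_out = L * fs_in = 5 * 8000 = 40000 Hz

Step 2 — Nyquist frequency of the output stream:
f_Nyq = fs_out / 2 = 40000 / 2 = 20000.0 Hz

fs_out = 40000 Hz; f_Nyquist = 20000.0 Hz


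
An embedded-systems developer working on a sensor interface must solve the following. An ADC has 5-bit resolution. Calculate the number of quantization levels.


Number of quantization levels = 2^N
= 2^5
= 32

32


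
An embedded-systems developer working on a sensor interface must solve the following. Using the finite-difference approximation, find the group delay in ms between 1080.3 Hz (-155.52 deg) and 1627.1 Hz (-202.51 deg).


Group delay from phase difference:
tau = -d(phi)/d(omega)
d(phi) = -46.99 deg = -0.82013 rad
d(omega) = 2*pi*(1627.1 - 1080.3) = 3435.6457 rad/s
tau = -(-0.82013) / 3435.6457
    = 0.2387 ms

0.2387 ms


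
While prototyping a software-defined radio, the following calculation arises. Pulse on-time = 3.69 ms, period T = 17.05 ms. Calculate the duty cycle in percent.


Duty cycle as a percentage:
DC = (t_on / T) * 100
   = (3.69 / 17.05) * 100
   = 0.216422 * 100
   = 21.64 %

21.64 %


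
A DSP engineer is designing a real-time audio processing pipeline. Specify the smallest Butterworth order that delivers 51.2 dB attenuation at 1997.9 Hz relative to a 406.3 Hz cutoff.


Butterworth filter order formula:
n = log10(10^(A/10) - 1) / (2 * log10(f_stop/f_pass))
10^(51.2/10) - 1 = 131824.6739
f_stop/f_pass = 1997.9 / 406.3 = 4.9173
n = 3.7009 -> ceil = 4

4


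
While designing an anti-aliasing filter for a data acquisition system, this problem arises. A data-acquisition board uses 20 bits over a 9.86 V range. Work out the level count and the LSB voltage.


Step 1 — number of quantization levels:
L = 2^N = 2^20 = 1048576

Step 2 — LSB step size:
delta = Vfs / L
      = 9.86 / 1048576
      = 9.4e-06 V

Levels = 1048576; step size = 9.4e-06 V


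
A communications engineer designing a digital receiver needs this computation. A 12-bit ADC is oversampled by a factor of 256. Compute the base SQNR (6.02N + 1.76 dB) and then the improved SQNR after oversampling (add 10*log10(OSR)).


Step 1 — baseline SQNR at Nyquist:
SQNR_base = 6.02*N + 1.76
          = 6.02*12 + 1.76
          = 74.0 dB

Step 2 — oversampling processing gain:
G = 10*log10(OSR) = 10*log10(256) = 24.08 dB

Step 3 — total:
SQNR_total = 74.0 + 24.08 = 98.08 dB

Base SQNR = 74.0 dB; oversampled SQNR = 98.08 dB


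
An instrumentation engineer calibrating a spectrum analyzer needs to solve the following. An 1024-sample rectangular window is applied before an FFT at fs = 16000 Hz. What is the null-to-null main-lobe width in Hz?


Main lobe width for a rectangular window:
Width = 2 * fs / N
      = 2 * 16000 / 1024
      = 32000 / 1024
      = 31.25 Hz

31.25 Hz


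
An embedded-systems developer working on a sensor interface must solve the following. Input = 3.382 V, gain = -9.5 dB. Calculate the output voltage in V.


Output voltage from dB gain:
V_out = V_in * 10^(gain_dB / 20)
      = 3.382 * 10^(-9.5 / 20)
      = 3.382 * 0.334965
      = 1.1329 V

1.1329 V


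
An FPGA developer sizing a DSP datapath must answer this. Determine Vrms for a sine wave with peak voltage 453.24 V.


RMS voltage for a sinusoidal waveform:
V_rms = V_peak / sqrt(2)
      = 453.24 / 1.414214
      = 320.489 V

320.489 V


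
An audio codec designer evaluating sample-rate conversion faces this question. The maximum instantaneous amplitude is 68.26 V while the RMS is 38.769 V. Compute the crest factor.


Crest factor is the ratio of peak to RMS:
CF = V_peak / V_rms
   = 68.26 / 38.769
   = 1.7607

1.7607


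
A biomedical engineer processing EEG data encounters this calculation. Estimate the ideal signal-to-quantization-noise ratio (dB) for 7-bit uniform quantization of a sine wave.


Theoretical SNR for a full-scale sinusoid:
SNR = 6.02 * N + 1.76
    = 6.02 * 7 + 1.76
    = 42.14 + 1.76
    = 43.9 dB

43.9 dB


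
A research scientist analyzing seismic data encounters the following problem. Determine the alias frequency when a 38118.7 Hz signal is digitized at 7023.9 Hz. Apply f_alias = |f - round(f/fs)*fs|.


Compute the nearest integer multiple of fs to the signal:
n = round(38118.7 / 7023.9) = 5
f_alias = |38118.7 - 5 * 7023.9|
        = |38118.7 - 35119.5|
        = 2999.2 Hz

2999.2


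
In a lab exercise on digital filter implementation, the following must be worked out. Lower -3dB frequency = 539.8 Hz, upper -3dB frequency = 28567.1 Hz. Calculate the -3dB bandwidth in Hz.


Bandwidth is the difference of -3dB frequencies:
BW = f_high - f_low
   = 28567.1 - 539.8
   = 28027.3 Hz

28027.3 Hz


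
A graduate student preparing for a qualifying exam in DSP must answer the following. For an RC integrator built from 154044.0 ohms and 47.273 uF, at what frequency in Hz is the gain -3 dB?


Cutoff frequency of a first-order RC filter:
fc = 1 / (2 * pi * R * C)
C = 47.273 uF = 4.7273e-05 F
fc = 1 / (2 * pi * 154044.0 * 4.7273e-05)
   = 1 / 45.754922030887
   = 0.021856 Hz

0.021856 Hz


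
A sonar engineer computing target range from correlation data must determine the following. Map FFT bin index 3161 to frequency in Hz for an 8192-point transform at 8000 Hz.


Frequency of DFT bin k:
f_k = k * fs / N
    = 3161 * 8000 / 8192
    = 25288000 / 8192
    = 3086.914 Hz

3086.914 Hz


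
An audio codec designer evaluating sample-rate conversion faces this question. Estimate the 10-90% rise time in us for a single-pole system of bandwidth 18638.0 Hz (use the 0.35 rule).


Rise time from bandwidth relationship:
tr = 0.35 / BW
   = 0.35 / 18638.0
   = 1.877883893e-05 s
   = 18.7788 us

18.7788 us


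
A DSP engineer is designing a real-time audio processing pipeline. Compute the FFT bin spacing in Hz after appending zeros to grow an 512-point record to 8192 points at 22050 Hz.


Frequency resolution after zero-padding:
N_padded = 512 * 16 = 8192
df = fs / N_padded
   = 22050 / 8192
   = 2.6917 Hz

2.6917 Hz


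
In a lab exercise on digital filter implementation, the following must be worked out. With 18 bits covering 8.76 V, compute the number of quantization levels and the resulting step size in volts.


Step 1 — number of quantization levels:
L = 2^N = 2^18 = 262144

Step 2 — LSB step size:
delta = Vfs / L
      = 8.76 / 262144
      = 3.342e-05 V

Levels = 262144; step size = 3.342e-05 V


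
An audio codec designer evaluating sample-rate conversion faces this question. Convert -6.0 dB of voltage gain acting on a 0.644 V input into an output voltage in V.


Output voltage from dB gain:
V_out = V_in * 10^(gain_dB / 20)
      = 0.644 * 10^(-6.0 / 20)
      = 0.644 * 0.501187
      = 0.3228 V

0.3228 V


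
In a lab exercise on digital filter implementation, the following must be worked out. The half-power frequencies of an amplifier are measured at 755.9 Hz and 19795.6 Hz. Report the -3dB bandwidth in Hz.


Bandwidth is the difference of -3dB frequencies:
BW = f_high - f_low
   = 19795.6 - 755.9
   = 19039.7 Hz

19039.7 Hz


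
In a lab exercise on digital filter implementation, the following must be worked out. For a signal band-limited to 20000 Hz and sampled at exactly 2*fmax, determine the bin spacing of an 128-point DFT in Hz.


Step 1 — Nyquist sampling rate:
fs = 2 * fmax = 2 * 20000 = 40000 Hz

Step 2 — DFT bin spacing:
df = fs / N = 40000 / 128 = 312.5 Hz

312.5 Hz


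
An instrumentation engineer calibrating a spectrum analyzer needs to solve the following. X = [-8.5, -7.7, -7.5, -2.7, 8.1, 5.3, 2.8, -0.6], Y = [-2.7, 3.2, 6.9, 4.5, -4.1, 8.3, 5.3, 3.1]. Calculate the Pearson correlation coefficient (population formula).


Pearson correlation coefficient (population):
r = cov(X,Y) / (std(X) * std(Y))
Mean X = -1.35, Mean Y = 3.0625
Cov(X,Y) = -1.094375
Std(X) = 5.94138, Std(Y) = 4.088991
r = -0.045

-0.045


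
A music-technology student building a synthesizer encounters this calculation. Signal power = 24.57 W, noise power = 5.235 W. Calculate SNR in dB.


SNR in decibels:
SNR = 10 * log10(Ps / Pn)
    = 10 * log10(24.57 / 5.235)
    = 10 * log10(4.6934)
    = 10 * 0.6715
    = 6.71 dB

6.71 dB


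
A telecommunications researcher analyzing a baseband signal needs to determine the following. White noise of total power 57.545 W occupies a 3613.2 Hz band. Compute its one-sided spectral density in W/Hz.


Power spectral density:
PSD = P / BW
    = 57.545 / 3613.2
    = 0.01592633 W/Hz

0.01592633 W/Hz


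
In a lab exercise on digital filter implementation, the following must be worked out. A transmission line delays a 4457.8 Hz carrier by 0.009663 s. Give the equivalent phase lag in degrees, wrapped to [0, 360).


Phase shift from frequency and time delay:
phi = 360 * f * t_delay
    = 360 * 4457.8 * 0.009663
    = 15507.26 degrees
    mod 360 = 27.26 degrees

27.26 degrees


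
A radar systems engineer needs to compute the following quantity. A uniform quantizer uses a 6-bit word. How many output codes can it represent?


Number of quantization levels = 2^N
= 2^6
= 64

64


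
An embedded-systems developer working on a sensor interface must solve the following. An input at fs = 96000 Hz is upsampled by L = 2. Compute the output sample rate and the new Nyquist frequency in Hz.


Step 1 — output sample rate after interpolation by L:
fs_out = L * fs_in = 2 * 96000 = 192000 Hz

Step 2 — Nyquist frequency of the output stream:
f_Nyq = fs_out / 2 = 192000 / 2 = 96000.0 Hz

fs_out = 192000 Hz; f_Nyquist = 96000.0 Hz


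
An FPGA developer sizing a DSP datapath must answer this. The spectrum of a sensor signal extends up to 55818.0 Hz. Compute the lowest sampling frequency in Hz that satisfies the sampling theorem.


The Nyquist rate is twice the maximum frequency component.
fs_min = 2 * fmax
      = 2 * 55818.0
      = 111636.0 Hz

111636.0


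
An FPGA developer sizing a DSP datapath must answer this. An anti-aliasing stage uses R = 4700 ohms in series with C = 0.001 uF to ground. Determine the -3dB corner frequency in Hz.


Cutoff frequency of a first-order RC filter:
fc = 1 / (2 * pi * R * C)
C = 0.001 uF = 1e-09 F
fc = 1 / (2 * pi * 4700 * 1e-09)
   = 1 / 2.9530970943744e-05
   = 33862.753849 Hz

33862.753849 Hz


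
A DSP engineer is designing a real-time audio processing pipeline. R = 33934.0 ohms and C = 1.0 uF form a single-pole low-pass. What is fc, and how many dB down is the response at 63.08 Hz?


Step 1 — cutoff frequency:
fc = 1 / (2*pi*R*C)
C = 1.0 uF = 1e-06 F
fc = 1 / (2*pi*33934.0*1e-06)
   = 4.69013 Hz

Step 2 — magnitude at f = 63.08 Hz:
|H(f)| = 1 / sqrt(1 + (f/fc)^2)
f/fc = 63.08 / 4.69013 = 13.449521
|H| = 1 / sqrt(1 + 180.889615) = 0.0741474
|H|_dB = 20*log10(0.0741474) = -22.6 dB

fc = 4.69013 Hz; |H(63.08 Hz)| = -22.6 dB


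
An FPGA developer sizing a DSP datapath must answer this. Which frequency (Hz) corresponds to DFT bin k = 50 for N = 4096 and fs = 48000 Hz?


Frequency of DFT bin k:
f_k = k * fs / N
    = 50 * 48000 / 4096
    = 2400000 / 4096
    = 585.938 Hz

585.938 Hz
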